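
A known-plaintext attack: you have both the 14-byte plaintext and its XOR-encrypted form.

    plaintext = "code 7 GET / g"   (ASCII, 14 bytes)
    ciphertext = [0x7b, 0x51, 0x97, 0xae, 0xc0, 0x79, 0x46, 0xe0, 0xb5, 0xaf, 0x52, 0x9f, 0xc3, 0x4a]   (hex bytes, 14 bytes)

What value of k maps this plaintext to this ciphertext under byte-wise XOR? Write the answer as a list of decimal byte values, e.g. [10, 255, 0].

[24, 62, 243, 203, 224, 78, 102, 167, 240, 251, 114, 176, 227, 45]

Since ciphertext = plaintext ⊕ k, XORing both sides with plaintext gives k = plaintext ⊕ ciphertext.
byte 0: 01100011 ^ 01111011 = 00011000
byte 1: 01101111 ^ 01010001 = 00111110
byte 2: 01100100 ^ 10010111 = 11110011
byte 3: 01100101 ^ 10101110 = 11001011
byte 4: 00100000 ^ 11000000 = 11100000
byte 5: 00110111 ^ 01111001 = 01001110
byte 6: 00100000 ^ 01000110 = 01100110
byte 7: 01000111 ^ 11100000 = 10100111
byte 8: 01000101 ^ 10110101 = 11110000
byte 9: 01010100 ^ 10101111 = 11111011
byte 10: 00100000 ^ 01010010 = 01110010
byte 11: 00101111 ^ 10011111 = 10110000
byte 12: 00100000 ^ 11000011 = 11100011
byte 13: 01100111 ^ 01001010 = 00101101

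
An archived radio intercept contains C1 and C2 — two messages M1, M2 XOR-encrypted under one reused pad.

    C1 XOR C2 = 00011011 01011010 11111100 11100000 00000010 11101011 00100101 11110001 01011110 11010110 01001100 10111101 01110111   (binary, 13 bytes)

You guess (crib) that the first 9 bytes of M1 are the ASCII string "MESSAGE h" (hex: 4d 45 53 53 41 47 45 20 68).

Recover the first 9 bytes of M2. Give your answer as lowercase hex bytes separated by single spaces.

Since C1 ⊕ C2 = M1 ⊕ M2, XORing with the guessed M1 bytes yields the corresponding M2 bytes: M2 = (C1 ⊕ C2) ⊕ M1.
00011011 xor 01001101 = 01010110
01011010 xor 01000101 = 00011111
11111100 xor 01010011 = 10101111
11100000 xor 01010011 = 10110011
00000010 xor 01000001 = 01000011
11101011 xor 01000111 = 10101100
00100101 xor 01000101 = 01100000
11110001 xor 00100000 = 11010001
01011110 xor 01101000 = 00110110

56 1f af b3 43 ac 60 d1 36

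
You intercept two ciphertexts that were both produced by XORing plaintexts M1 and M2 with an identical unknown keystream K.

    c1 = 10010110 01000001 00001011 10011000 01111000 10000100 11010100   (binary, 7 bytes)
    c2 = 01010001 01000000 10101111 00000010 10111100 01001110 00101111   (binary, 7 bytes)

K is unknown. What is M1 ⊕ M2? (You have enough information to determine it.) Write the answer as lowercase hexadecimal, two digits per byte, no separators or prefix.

c1 ⊕ c2 = (M1 ⊕ K) ⊕ (M2 ⊕ K) = M1 ⊕ M2 — the shared key cancels under XOR.
96 XOR 51 = c7
41 XOR 40 = 01
0b XOR af = a4
98 XOR 02 = 9a
78 XOR bc = c4
84 XOR 4e = ca
d4 XOR 2f = fb

c701a49ac4cafb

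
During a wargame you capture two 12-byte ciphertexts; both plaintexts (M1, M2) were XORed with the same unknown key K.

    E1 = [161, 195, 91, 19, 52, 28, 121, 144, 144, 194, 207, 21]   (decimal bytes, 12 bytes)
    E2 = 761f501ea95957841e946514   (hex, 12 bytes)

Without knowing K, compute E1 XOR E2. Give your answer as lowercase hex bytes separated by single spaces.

E1 ⊕ E2 = (M1 ⊕ K) ⊕ (M2 ⊕ K) = M1 ⊕ M2 — the shared key cancels under XOR.
a1 xor 76 = d7
c3 xor 1f = dc
5b xor 50 = 0b
13 xor 1e = 0d
34 xor a9 = 9d
1c xor 59 = 45
79 xor 57 = 2e
90 xor 84 = 14
90 xor 1e = 8e
c2 xor 94 = 56
cf xor 65 = aa
15 xor 14 = 01

d7 dc 0b 0d 9d 45 2e 14 8e 56 aa 01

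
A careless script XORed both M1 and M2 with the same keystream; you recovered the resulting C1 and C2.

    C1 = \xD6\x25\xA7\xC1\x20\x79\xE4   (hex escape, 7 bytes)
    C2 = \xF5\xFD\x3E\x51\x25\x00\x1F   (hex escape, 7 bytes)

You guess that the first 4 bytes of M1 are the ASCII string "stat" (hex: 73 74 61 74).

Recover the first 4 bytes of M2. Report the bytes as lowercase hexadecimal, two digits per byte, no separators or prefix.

50acf8e4

First, C1 ⊕ C2 = (M1 ⊕ K) ⊕ (M2 ⊕ K) = M1 ⊕ M2, so the key drops out. Then M2 = (M1 ⊕ M2) ⊕ M1 over the first 4 bytes.
byte 0: (d6 ^ f5) ^ 73 = 23 ^ 73 = 50
byte 1: (25 ^ fd) ^ 74 = d8 ^ 74 = ac
byte 2: (a7 ^ 3e) ^ 61 = 99 ^ 61 = f8
byte 3: (c1 ^ 51) ^ 74 = 90 ^ 74 = e4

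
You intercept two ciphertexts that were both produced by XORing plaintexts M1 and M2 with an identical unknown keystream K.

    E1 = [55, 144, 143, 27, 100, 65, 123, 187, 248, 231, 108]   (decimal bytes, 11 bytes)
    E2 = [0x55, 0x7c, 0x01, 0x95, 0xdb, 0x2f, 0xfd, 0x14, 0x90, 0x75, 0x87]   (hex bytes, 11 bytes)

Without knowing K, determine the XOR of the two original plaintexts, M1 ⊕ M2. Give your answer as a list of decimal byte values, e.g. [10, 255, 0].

E1 ⊕ E2 = (M1 ⊕ K) ⊕ (M2 ⊕ K) = M1 ⊕ M2 — the shared key cancels under XOR.
 55 XOR  85 =  98
144 XOR 124 = 236
143 XOR   1 = 142
 27 XOR 149 = 142
100 XOR 219 = 191
 65 XOR  47 = 110
123 XOR 253 = 134
187 XOR  20 = 175
248 XOR 144 = 104
231 XOR 117 = 146
108 XOR 135 = 235

[98, 236, 142, 142, 191, 110, 134, 175, 104, 146, 235]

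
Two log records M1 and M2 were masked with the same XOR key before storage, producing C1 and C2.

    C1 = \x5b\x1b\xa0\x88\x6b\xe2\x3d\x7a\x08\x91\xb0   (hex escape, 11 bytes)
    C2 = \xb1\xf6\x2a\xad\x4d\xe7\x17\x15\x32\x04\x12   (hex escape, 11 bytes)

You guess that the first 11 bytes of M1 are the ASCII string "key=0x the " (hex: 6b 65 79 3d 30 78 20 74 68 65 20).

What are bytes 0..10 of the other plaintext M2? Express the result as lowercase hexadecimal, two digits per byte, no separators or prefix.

8188f318167d0a1b52f082

First, C1 ⊕ C2 = (M1 ⊕ K) ⊕ (M2 ⊕ K) = M1 ⊕ M2, so the key drops out. Then M2 = (M1 ⊕ M2) ⊕ M1 over the first 11 bytes.
byte 0: (5b xor b1) xor 6b = ea xor 6b = 81
byte 1: (1b xor f6) xor 65 = ed xor 65 = 88
byte 2: (a0 xor 2a) xor 79 = 8a xor 79 = f3
byte 3: (88 xor ad) xor 3d = 25 xor 3d = 18
byte 4: (6b xor 4d) xor 30 = 26 xor 30 = 16
byte 5: (e2 xor e7) xor 78 = 05 xor 78 = 7d
byte 6: (3d xor 17) xor 20 = 2a xor 20 = 0a
byte 7: (7a xor 15) xor 74 = 6f xor 74 = 1b
byte 8: (08 xor 32) xor 68 = 3a xor 68 = 52
byte 9: (91 xor 04) xor 65 = 95 xor 65 = f0
byte 10: (b0 xor 12) xor 20 = a2 xor 20 = 82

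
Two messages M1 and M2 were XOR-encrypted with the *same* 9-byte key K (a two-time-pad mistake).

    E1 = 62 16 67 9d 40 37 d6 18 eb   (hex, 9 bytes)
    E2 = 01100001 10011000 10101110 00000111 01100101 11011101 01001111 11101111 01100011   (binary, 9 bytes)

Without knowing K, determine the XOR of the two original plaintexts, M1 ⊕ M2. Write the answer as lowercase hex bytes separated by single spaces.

E1 ⊕ E2 = (M1 ⊕ K) ⊕ (M2 ⊕ K) = M1 ⊕ M2 — the shared key cancels under XOR.
byte 0: 62 XOR 61 = 03
byte 1: 16 XOR 98 = 8e
byte 2: 67 XOR ae = c9
byte 3: 9d XOR 07 = 9a
byte 4: 40 XOR 65 = 25
byte 5: 37 XOR dd = ea
byte 6: d6 XOR 4f = 99
byte 7: 18 XOR ef = f7
byte 8: eb XOR 63 = 88

03 8e c9 9a 25 ea 99 f7 88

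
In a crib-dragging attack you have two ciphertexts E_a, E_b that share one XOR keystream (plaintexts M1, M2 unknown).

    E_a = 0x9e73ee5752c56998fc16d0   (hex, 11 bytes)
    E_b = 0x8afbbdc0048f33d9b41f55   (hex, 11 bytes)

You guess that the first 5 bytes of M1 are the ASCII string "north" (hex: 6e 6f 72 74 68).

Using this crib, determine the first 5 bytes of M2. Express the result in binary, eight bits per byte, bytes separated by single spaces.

First, E_a ⊕ E_b = (M1 ⊕ K) ⊕ (M2 ⊕ K) = M1 ⊕ M2, so the key drops out. Then M2 = (M1 ⊕ M2) ⊕ M1 over the first 5 bytes.
byte 0: (9e ^ 8a) ^ 6e = 14 ^ 6e = 7a
byte 1: (73 ^ fb) ^ 6f = 88 ^ 6f = e7
byte 2: (ee ^ bd) ^ 72 = 53 ^ 72 = 21
byte 3: (57 ^ c0) ^ 74 = 97 ^ 74 = e3
byte 4: (52 ^ 04) ^ 68 = 56 ^ 68 = 3e

01111010 11100111 00100001 11100011 00111110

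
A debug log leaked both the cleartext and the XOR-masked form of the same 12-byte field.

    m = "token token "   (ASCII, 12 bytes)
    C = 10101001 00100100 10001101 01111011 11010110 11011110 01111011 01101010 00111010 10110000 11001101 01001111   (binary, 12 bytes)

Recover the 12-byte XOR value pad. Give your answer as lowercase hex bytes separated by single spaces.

Since C = m ⊕ pad, XORing both sides with m gives pad = m ⊕ C.
01110100 XOR 10101001 = 11011101
01101111 XOR 00100100 = 01001011
01101011 XOR 10001101 = 11100110
01100101 XOR 01111011 = 00011110
01101110 XOR 11010110 = 10111000
00100000 XOR 11011110 = 11111110
01110100 XOR 01111011 = 00001111
01101111 XOR 01101010 = 00000101
01101011 XOR 00111010 = 01010001
01100101 XOR 10110000 = 11010101
01101110 XOR 11001101 = 10100011
00100000 XOR 01001111 = 01101111

dd 4b e6 1e b8 fe 0f 05 51 d5 a3 6f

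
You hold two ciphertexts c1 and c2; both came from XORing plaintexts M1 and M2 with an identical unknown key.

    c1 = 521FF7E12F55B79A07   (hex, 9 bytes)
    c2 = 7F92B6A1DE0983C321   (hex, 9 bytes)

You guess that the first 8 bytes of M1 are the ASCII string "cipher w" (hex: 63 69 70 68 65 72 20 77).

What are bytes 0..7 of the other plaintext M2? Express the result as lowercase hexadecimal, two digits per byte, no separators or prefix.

4ee43128942e142e

First, c1 ⊕ c2 = (M1 ⊕ K) ⊕ (M2 ⊕ K) = M1 ⊕ M2, so the key drops out. Then M2 = (M1 ⊕ M2) ⊕ M1 over the first 8 bytes.
byte 0: (52 ^ 7f) ^ 63 = 2d ^ 63 = 4e
byte 1: (1f ^ 92) ^ 69 = 8d ^ 69 = e4
byte 2: (f7 ^ b6) ^ 70 = 41 ^ 70 = 31
byte 3: (e1 ^ a1) ^ 68 = 40 ^ 68 = 28
byte 4: (2f ^ de) ^ 65 = f1 ^ 65 = 94
byte 5: (55 ^ 09) ^ 72 = 5c ^ 72 = 2e
byte 6: (b7 ^ 83) ^ 20 = 34 ^ 20 = 14
byte 7: (9a ^ c3) ^ 77 = 59 ^ 77 = 2e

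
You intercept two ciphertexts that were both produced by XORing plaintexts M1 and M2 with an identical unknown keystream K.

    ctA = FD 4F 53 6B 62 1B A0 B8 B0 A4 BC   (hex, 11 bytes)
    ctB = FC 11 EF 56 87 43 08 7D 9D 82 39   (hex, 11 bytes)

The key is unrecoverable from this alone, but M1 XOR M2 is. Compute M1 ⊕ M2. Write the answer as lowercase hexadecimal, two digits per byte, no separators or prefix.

015ebc3de558a8c52d2685

ctA ⊕ ctB = (M1 ⊕ K) ⊕ (M2 ⊕ K) = M1 ⊕ M2 — the shared key cancels under XOR.
byte 0: fd ⊕ fc = 01
byte 1: 4f ⊕ 11 = 5e
byte 2: 53 ⊕ ef = bc
byte 3: 6b ⊕ 56 = 3d
byte 4: 62 ⊕ 87 = e5
byte 5: 1b ⊕ 43 = 58
byte 6: a0 ⊕ 08 = a8
byte 7: b8 ⊕ 7d = c5
byte 8: b0 ⊕ 9d = 2d
byte 9: a4 ⊕ 82 = 26
byte 10: bc ⊕ 39 = 85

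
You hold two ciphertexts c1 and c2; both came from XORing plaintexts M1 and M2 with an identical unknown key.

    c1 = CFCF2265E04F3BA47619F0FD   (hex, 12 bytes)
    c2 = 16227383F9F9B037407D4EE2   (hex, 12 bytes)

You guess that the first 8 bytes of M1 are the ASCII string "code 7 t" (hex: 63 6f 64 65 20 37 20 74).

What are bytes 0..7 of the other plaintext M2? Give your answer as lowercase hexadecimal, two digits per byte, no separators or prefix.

First, c1 ⊕ c2 = (M1 ⊕ K) ⊕ (M2 ⊕ K) = M1 ⊕ M2, so the key drops out. Then M2 = (M1 ⊕ M2) ⊕ M1 over the first 8 bytes.
byte 0: (cf ⊕ 16) ⊕ 63 = d9 ⊕ 63 = ba
byte 1: (cf ⊕ 22) ⊕ 6f = ed ⊕ 6f = 82
byte 2: (22 ⊕ 73) ⊕ 64 = 51 ⊕ 64 = 35
byte 3: (65 ⊕ 83) ⊕ 65 = e6 ⊕ 65 = 83
byte 4: (e0 ⊕ f9) ⊕ 20 = 19 ⊕ 20 = 39
byte 5: (4f ⊕ f9) ⊕ 37 = b6 ⊕ 37 = 81
byte 6: (3b ⊕ b0) ⊕ 20 = 8b ⊕ 20 = ab
byte 7: (a4 ⊕ 37) ⊕ 74 = 93 ⊕ 74 = e7

ba8235833981abe7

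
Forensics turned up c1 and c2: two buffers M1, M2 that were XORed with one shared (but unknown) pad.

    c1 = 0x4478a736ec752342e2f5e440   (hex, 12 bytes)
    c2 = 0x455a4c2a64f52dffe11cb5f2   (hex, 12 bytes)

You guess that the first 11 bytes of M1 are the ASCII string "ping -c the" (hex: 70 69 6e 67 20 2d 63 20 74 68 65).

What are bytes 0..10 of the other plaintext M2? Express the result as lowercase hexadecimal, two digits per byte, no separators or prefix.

First, c1 ⊕ c2 = (M1 ⊕ K) ⊕ (M2 ⊕ K) = M1 ⊕ M2, so the key drops out. Then M2 = (M1 ⊕ M2) ⊕ M1 over the first 11 bytes.
byte 0: (44 ⊕ 45) ⊕ 70 = 01 ⊕ 70 = 71
byte 1: (78 ⊕ 5a) ⊕ 69 = 22 ⊕ 69 = 4b
byte 2: (a7 ⊕ 4c) ⊕ 6e = eb ⊕ 6e = 85
byte 3: (36 ⊕ 2a) ⊕ 67 = 1c ⊕ 67 = 7b
byte 4: (ec ⊕ 64) ⊕ 20 = 88 ⊕ 20 = a8
byte 5: (75 ⊕ f5) ⊕ 2d = 80 ⊕ 2d = ad
byte 6: (23 ⊕ 2d) ⊕ 63 = 0e ⊕ 63 = 6d
byte 7: (42 ⊕ ff) ⊕ 20 = bd ⊕ 20 = 9d
byte 8: (e2 ⊕ e1) ⊕ 74 = 03 ⊕ 74 = 77
byte 9: (f5 ⊕ 1c) ⊕ 68 = e9 ⊕ 68 = 81
byte 10: (e4 ⊕ b5) ⊕ 65 = 51 ⊕ 65 = 34

714b857ba8ad6d9d778134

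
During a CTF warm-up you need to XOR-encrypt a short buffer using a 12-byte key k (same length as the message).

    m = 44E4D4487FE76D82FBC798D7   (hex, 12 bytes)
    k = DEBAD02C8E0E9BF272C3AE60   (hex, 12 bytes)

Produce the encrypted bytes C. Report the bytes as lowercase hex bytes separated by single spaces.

9a 5e 04 64 f1 e9 f6 70 89 04 36 b7

XOR is its own inverse, so applying the key byte-wise gives the result directly.
byte 0: 44 ^ de = 9a
byte 1: e4 ^ ba = 5e
byte 2: d4 ^ d0 = 04
byte 3: 48 ^ 2c = 64
byte 4: 7f ^ 8e = f1
byte 5: e7 ^ 0e = e9
byte 6: 6d ^ 9b = f6
byte 7: 82 ^ f2 = 70
byte 8: fb ^ 72 = 89
byte 9: c7 ^ c3 = 04
byte 10: 98 ^ ae = 36
byte 11: d7 ^ 60 = b7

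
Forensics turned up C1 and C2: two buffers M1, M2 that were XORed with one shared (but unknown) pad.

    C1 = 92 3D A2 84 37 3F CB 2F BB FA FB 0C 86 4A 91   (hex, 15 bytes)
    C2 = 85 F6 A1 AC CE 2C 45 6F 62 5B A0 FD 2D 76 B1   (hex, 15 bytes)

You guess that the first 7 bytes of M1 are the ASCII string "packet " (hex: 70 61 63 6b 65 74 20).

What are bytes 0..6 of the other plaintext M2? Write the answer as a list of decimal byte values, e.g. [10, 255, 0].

First, C1 ⊕ C2 = (M1 ⊕ K) ⊕ (M2 ⊕ K) = M1 ⊕ M2, so the key drops out. Then M2 = (M1 ⊕ M2) ⊕ M1 over the first 7 bytes.
byte 0: (92 ⊕ 85) ⊕ 70 = 17 ⊕ 70 = 67
byte 1: (3d ⊕ f6) ⊕ 61 = cb ⊕ 61 = aa
byte 2: (a2 ⊕ a1) ⊕ 63 = 03 ⊕ 63 = 60
byte 3: (84 ⊕ ac) ⊕ 6b = 28 ⊕ 6b = 43
byte 4: (37 ⊕ ce) ⊕ 65 = f9 ⊕ 65 = 9c
byte 5: (3f ⊕ 2c) ⊕ 74 = 13 ⊕ 74 = 67
byte 6: (cb ⊕ 45) ⊕ 20 = 8e ⊕ 20 = ae

[103, 170, 96, 67, 156, 103, 174]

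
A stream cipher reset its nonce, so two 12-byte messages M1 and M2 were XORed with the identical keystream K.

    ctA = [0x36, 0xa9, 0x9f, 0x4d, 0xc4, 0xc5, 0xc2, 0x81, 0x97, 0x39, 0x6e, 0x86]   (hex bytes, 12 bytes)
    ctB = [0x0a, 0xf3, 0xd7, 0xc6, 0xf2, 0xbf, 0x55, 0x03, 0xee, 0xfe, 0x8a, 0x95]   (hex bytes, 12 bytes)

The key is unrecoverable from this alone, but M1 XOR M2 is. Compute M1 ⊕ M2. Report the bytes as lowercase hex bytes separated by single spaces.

3c 5a 48 8b 36 7a 97 82 79 c7 e4 13

ctA ⊕ ctB = (M1 ⊕ K) ⊕ (M2 ⊕ K) = M1 ⊕ M2 — the shared key cancels under XOR.
36 xor 0a = 3c
a9 xor f3 = 5a
9f xor d7 = 48
4d xor c6 = 8b
c4 xor f2 = 36
c5 xor bf = 7a
c2 xor 55 = 97
81 xor 03 = 82
97 xor ee = 79
39 xor fe = c7
6e xor 8a = e4
86 xor 95 = 13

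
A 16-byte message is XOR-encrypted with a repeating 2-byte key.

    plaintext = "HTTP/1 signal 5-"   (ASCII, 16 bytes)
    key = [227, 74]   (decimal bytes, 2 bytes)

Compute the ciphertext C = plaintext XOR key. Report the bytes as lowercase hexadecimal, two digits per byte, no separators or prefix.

ab1eb71acc7bc3398a2d8d2b8f6ad667

The 2-byte key repeats, so the effective keystream is e3 4a e3 4a e3 4a e3 4a e3 4a e3 4a e3 4a e3 4a.
byte 0: 01001000 ⊕ 11100011 = 10101011
byte 1: 01010100 ⊕ 01001010 = 00011110
byte 2: 01010100 ⊕ 11100011 = 10110111
byte 3: 01010000 ⊕ 01001010 = 00011010
byte 4: 00101111 ⊕ 11100011 = 11001100
byte 5: 00110001 ⊕ 01001010 = 01111011
byte 6: 00100000 ⊕ 11100011 = 11000011
byte 7: 01110011 ⊕ 01001010 = 00111001
byte 8: 01101001 ⊕ 11100011 = 10001010
byte 9: 01100111 ⊕ 01001010 = 00101101
byte 10: 01101110 ⊕ 11100011 = 10001101
byte 11: 01100001 ⊕ 01001010 = 00101011
byte 12: 01101100 ⊕ 11100011 = 10001111
byte 13: 00100000 ⊕ 01001010 = 01101010
byte 14: 00110101 ⊕ 11100011 = 11010110
byte 15: 00101101 ⊕ 01001010 = 01100111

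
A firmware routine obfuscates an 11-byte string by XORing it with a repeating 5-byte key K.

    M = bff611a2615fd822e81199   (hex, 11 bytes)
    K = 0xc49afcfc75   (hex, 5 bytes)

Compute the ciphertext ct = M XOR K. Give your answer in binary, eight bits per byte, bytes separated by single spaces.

The 5-byte key repeats, so the effective keystream is c4 9a fc fc 75 c4 9a fc fc 75 c4.
byte 0: bf ⊕ c4 = 7b
byte 1: f6 ⊕ 9a = 6c
byte 2: 11 ⊕ fc = ed
byte 3: a2 ⊕ fc = 5e
byte 4: 61 ⊕ 75 = 14
byte 5: 5f ⊕ c4 = 9b
byte 6: d8 ⊕ 9a = 42
byte 7: 22 ⊕ fc = de
byte 8: e8 ⊕ fc = 14
byte 9: 11 ⊕ 75 = 64
byte 10: 99 ⊕ c4 = 5d

01111011 01101100 11101101 01011110 00010100 10011011 01000010 11011110 00010100 01100100 01011101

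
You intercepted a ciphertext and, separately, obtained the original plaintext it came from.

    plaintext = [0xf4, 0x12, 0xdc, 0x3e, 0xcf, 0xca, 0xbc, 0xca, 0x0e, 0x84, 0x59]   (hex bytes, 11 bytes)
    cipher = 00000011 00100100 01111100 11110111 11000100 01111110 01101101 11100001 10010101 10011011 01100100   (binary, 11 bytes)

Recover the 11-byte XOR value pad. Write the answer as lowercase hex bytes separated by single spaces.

f7 36 a0 c9 0b b4 d1 2b 9b 1f 3d

Since cipher = plaintext ⊕ pad, XORing both sides with plaintext gives pad = plaintext ⊕ cipher.
f4 XOR 03 = f7
12 XOR 24 = 36
dc XOR 7c = a0
3e XOR f7 = c9
cf XOR c4 = 0b
ca XOR 7e = b4
bc XOR 6d = d1
ca XOR e1 = 2b
0e XOR 95 = 9b
84 XOR 9b = 1f
59 XOR 64 = 3d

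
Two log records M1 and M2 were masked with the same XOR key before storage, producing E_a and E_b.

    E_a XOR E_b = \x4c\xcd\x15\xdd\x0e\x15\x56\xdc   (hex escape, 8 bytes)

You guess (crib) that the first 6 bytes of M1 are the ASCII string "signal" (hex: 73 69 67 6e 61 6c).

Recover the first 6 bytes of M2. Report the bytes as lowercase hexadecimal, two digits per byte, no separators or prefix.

3fa472b36f79

Since E_a ⊕ E_b = M1 ⊕ M2, XORing with the guessed M1 bytes yields the corresponding M2 bytes: M2 = (E_a ⊕ E_b) ⊕ M1.
byte 0: 4c XOR 73 = 3f
byte 1: cd XOR 69 = a4
byte 2: 15 XOR 67 = 72
byte 3: dd XOR 6e = b3
byte 4: 0e XOR 61 = 6f
byte 5: 15 XOR 6c = 79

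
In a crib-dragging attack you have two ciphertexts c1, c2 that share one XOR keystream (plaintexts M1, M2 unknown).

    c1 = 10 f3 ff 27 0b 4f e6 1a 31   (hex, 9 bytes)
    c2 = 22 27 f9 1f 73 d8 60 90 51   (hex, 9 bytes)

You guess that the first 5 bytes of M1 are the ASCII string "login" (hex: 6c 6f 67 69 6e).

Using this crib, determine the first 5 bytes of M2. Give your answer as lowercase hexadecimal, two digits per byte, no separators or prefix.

First, c1 ⊕ c2 = (M1 ⊕ K) ⊕ (M2 ⊕ K) = M1 ⊕ M2, so the key drops out. Then M2 = (M1 ⊕ M2) ⊕ M1 over the first 5 bytes.
byte 0: (10 ⊕ 22) ⊕ 6c = 32 ⊕ 6c = 5e
byte 1: (f3 ⊕ 27) ⊕ 6f = d4 ⊕ 6f = bb
byte 2: (ff ⊕ f9) ⊕ 67 = 06 ⊕ 67 = 61
byte 3: (27 ⊕ 1f) ⊕ 69 = 38 ⊕ 69 = 51
byte 4: (0b ⊕ 73) ⊕ 6e = 78 ⊕ 6e = 16

5ebb615116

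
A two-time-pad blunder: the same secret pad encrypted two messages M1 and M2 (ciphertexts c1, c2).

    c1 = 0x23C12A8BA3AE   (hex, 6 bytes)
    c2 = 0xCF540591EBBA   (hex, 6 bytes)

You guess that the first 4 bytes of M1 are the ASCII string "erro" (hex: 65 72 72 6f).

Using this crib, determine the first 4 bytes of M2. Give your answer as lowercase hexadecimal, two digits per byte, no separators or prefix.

89e75d75

First, c1 ⊕ c2 = (M1 ⊕ K) ⊕ (M2 ⊕ K) = M1 ⊕ M2, so the key drops out. Then M2 = (M1 ⊕ M2) ⊕ M1 over the first 4 bytes.
byte 0: (23 ⊕ cf) ⊕ 65 = ec ⊕ 65 = 89
byte 1: (c1 ⊕ 54) ⊕ 72 = 95 ⊕ 72 = e7
byte 2: (2a ⊕ 05) ⊕ 72 = 2f ⊕ 72 = 5d
byte 3: (8b ⊕ 91) ⊕ 6f = 1a ⊕ 6f = 75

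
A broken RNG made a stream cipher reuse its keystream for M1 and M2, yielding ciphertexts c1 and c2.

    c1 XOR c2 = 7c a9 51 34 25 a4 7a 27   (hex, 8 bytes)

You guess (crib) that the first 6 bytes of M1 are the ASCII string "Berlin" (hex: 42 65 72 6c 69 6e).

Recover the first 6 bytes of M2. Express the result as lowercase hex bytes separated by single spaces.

3e cc 23 58 4c ca

Since c1 ⊕ c2 = M1 ⊕ M2, XORing with the guessed M1 bytes yields the corresponding M2 bytes: M2 = (c1 ⊕ c2) ⊕ M1.
byte 0: 7c XOR 42 = 3e
byte 1: a9 XOR 65 = cc
byte 2: 51 XOR 72 = 23
byte 3: 34 XOR 6c = 58
byte 4: 25 XOR 69 = 4c
byte 5: a4 XOR 6e = ca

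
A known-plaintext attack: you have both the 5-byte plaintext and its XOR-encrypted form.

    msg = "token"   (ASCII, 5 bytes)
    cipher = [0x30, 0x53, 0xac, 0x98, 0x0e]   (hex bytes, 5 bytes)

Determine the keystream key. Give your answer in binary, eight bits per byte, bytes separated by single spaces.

01000100 00111100 11000111 11111101 01100000

Since cipher = msg ⊕ key, XORing both sides with msg gives key = msg ⊕ cipher.
74 XOR 30 = 44
6f XOR 53 = 3c
6b XOR ac = c7
65 XOR 98 = fd
6e XOR 0e = 60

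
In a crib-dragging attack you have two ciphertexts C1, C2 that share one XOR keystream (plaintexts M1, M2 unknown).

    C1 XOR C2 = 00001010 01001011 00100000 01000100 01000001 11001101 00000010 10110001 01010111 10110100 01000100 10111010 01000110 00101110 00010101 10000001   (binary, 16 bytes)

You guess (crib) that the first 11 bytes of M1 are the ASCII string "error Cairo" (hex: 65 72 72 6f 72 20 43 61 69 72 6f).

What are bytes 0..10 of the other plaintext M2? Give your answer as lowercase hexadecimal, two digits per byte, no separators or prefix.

Since C1 ⊕ C2 = M1 ⊕ M2, XORing with the guessed M1 bytes yields the corresponding M2 bytes: M2 = (C1 ⊕ C2) ⊕ M1.
00001010 XOR 01100101 = 01101111
01001011 XOR 01110010 = 00111001
00100000 XOR 01110010 = 01010010
01000100 XOR 01101111 = 00101011
01000001 XOR 01110010 = 00110011
11001101 XOR 00100000 = 11101101
00000010 XOR 01000011 = 01000001
10110001 XOR 01100001 = 11010000
01010111 XOR 01101001 = 00111110
10110100 XOR 01110010 = 11000110
01000100 XOR 01101111 = 00101011

6f39522b33ed41d03ec62b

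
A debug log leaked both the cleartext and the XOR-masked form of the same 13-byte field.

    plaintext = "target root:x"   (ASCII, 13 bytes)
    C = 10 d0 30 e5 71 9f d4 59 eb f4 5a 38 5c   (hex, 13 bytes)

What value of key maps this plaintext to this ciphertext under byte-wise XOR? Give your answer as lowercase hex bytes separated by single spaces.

Since C = plaintext ⊕ key, XORing both sides with plaintext gives key = plaintext ⊕ C.
74 xor 10 = 64
61 xor d0 = b1
72 xor 30 = 42
67 xor e5 = 82
65 xor 71 = 14
74 xor 9f = eb
20 xor d4 = f4
72 xor 59 = 2b
6f xor eb = 84
6f xor f4 = 9b
74 xor 5a = 2e
3a xor 38 = 02
78 xor 5c = 24

64 b1 42 82 14 eb f4 2b 84 9b 2e 02 24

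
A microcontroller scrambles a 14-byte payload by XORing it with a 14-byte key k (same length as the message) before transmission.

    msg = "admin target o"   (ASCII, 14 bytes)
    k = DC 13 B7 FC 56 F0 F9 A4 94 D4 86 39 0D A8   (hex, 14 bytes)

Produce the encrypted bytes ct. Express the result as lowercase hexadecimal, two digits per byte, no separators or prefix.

byte 0: 01100001 ^ 11011100 = 10111101
byte 1: 01100100 ^ 00010011 = 01110111
byte 2: 01101101 ^ 10110111 = 11011010
byte 3: 01101001 ^ 11111100 = 10010101
byte 4: 01101110 ^ 01010110 = 00111000
byte 5: 00100000 ^ 11110000 = 11010000
byte 6: 01110100 ^ 11111001 = 10001101
byte 7: 01100001 ^ 10100100 = 11000101
byte 8: 01110010 ^ 10010100 = 11100110
byte 9: 01100111 ^ 11010100 = 10110011
byte 10: 01100101 ^ 10000110 = 11100011
byte 11: 01110100 ^ 00111001 = 01001101
byte 12: 00100000 ^ 00001101 = 00101101
byte 13: 01101111 ^ 10101000 = 11000111

bd77da9538d08dc5e6b3e34d2dc7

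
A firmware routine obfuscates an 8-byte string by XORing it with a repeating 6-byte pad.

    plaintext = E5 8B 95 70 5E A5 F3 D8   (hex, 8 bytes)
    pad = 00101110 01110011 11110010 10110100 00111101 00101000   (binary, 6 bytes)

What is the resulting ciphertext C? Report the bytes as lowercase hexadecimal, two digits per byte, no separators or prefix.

The 6-byte key repeats, so the effective keystream is 2e 73 f2 b4 3d 28 2e 73.
byte 0: e5 XOR 2e = cb
byte 1: 8b XOR 73 = f8
byte 2: 95 XOR f2 = 67
byte 3: 70 XOR b4 = c4
byte 4: 5e XOR 3d = 63
byte 5: a5 XOR 28 = 8d
byte 6: f3 XOR 2e = dd
byte 7: d8 XOR 73 = ab

cbf867c4638dddab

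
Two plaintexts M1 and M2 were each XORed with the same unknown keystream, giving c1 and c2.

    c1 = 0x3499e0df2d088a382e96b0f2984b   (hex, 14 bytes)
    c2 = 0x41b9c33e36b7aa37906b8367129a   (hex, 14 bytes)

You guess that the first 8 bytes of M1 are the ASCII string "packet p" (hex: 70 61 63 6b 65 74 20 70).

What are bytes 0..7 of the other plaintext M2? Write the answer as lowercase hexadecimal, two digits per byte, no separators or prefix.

0541408a7ecb007f

First, c1 ⊕ c2 = (M1 ⊕ K) ⊕ (M2 ⊕ K) = M1 ⊕ M2, so the key drops out. Then M2 = (M1 ⊕ M2) ⊕ M1 over the first 8 bytes.
byte 0: (34 XOR 41) XOR 70 = 75 XOR 70 = 05
byte 1: (99 XOR b9) XOR 61 = 20 XOR 61 = 41
byte 2: (e0 XOR c3) XOR 63 = 23 XOR 63 = 40
byte 3: (df XOR 3e) XOR 6b = e1 XOR 6b = 8a
byte 4: (2d XOR 36) XOR 65 = 1b XOR 65 = 7e
byte 5: (08 XOR b7) XOR 74 = bf XOR 74 = cb
byte 6: (8a XOR aa) XOR 20 = 20 XOR 20 = 00
byte 7: (38 XOR 37) XOR 70 = 0f XOR 70 = 7f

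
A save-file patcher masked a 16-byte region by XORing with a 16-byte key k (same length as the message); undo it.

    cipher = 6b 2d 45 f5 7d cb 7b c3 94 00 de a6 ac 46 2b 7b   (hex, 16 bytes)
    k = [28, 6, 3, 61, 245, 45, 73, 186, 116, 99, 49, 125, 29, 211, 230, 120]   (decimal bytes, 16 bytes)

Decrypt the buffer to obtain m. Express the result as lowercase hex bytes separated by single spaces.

XOR is its own inverse, so applying the key byte-wise gives the result directly.
6b ⊕ 1c = 77
2d ⊕ 06 = 2b
45 ⊕ 03 = 46
f5 ⊕ 3d = c8
7d ⊕ f5 = 88
cb ⊕ 2d = e6
7b ⊕ 49 = 32
c3 ⊕ ba = 79
94 ⊕ 74 = e0
00 ⊕ 63 = 63
de ⊕ 31 = ef
a6 ⊕ 7d = db
ac ⊕ 1d = b1
46 ⊕ d3 = 95
2b ⊕ e6 = cd
7b ⊕ 78 = 03

77 2b 46 c8 88 e6 32 79 e0 63 ef db b1 95 cd 03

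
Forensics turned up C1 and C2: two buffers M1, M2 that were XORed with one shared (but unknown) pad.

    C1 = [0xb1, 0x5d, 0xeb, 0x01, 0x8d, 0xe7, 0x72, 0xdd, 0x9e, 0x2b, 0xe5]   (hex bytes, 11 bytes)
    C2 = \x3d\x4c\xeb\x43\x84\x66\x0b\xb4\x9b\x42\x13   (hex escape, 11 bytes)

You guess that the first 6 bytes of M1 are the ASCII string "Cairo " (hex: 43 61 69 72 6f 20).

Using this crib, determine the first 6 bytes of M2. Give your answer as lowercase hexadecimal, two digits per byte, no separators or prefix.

First, C1 ⊕ C2 = (M1 ⊕ K) ⊕ (M2 ⊕ K) = M1 ⊕ M2, so the key drops out. Then M2 = (M1 ⊕ M2) ⊕ M1 over the first 6 bytes.
byte 0: (b1 xor 3d) xor 43 = 8c xor 43 = cf
byte 1: (5d xor 4c) xor 61 = 11 xor 61 = 70
byte 2: (eb xor eb) xor 69 = 00 xor 69 = 69
byte 3: (01 xor 43) xor 72 = 42 xor 72 = 30
byte 4: (8d xor 84) xor 6f = 09 xor 6f = 66
byte 5: (e7 xor 66) xor 20 = 81 xor 20 = a1

cf70693066a1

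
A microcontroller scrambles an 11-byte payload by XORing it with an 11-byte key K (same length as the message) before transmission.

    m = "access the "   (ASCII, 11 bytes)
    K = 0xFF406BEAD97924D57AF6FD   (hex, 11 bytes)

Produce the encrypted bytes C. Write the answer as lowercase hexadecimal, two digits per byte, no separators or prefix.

9e23088faa0a04a11293dd

XOR is its own inverse, so applying the key byte-wise gives the result directly.
byte 0:  97 XOR 255 = 158
byte 1:  99 XOR  64 =  35
byte 2:  99 XOR 107 =   8
byte 3: 101 XOR 234 = 143
byte 4: 115 XOR 217 = 170
byte 5: 115 XOR 121 =  10
byte 6:  32 XOR  36 =   4
byte 7: 116 XOR 213 = 161
byte 8: 104 XOR 122 =  18
byte 9: 101 XOR 246 = 147
byte 10:  32 XOR 253 = 221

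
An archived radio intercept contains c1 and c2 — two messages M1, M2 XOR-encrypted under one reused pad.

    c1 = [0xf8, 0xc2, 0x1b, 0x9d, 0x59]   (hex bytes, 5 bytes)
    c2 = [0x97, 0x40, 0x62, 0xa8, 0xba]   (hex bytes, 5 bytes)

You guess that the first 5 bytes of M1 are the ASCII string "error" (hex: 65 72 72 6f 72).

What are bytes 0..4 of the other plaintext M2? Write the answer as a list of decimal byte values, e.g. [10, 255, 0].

First, c1 ⊕ c2 = (M1 ⊕ K) ⊕ (M2 ⊕ K) = M1 ⊕ M2, so the key drops out. Then M2 = (M1 ⊕ M2) ⊕ M1 over the first 5 bytes.
byte 0: (f8 XOR 97) XOR 65 = 6f XOR 65 = 0a
byte 1: (c2 XOR 40) XOR 72 = 82 XOR 72 = f0
byte 2: (1b XOR 62) XOR 72 = 79 XOR 72 = 0b
byte 3: (9d XOR a8) XOR 6f = 35 XOR 6f = 5a
byte 4: (59 XOR ba) XOR 72 = e3 XOR 72 = 91

[10, 240, 11, 90, 145]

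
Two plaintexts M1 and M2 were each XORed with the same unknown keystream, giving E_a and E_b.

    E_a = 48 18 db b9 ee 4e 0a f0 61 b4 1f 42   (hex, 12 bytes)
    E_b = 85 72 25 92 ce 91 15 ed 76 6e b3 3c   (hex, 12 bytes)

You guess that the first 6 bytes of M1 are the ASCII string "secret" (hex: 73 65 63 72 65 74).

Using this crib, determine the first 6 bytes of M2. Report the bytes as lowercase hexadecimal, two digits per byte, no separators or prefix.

First, E_a ⊕ E_b = (M1 ⊕ K) ⊕ (M2 ⊕ K) = M1 ⊕ M2, so the key drops out. Then M2 = (M1 ⊕ M2) ⊕ M1 over the first 6 bytes.
byte 0: (48 ⊕ 85) ⊕ 73 = cd ⊕ 73 = be
byte 1: (18 ⊕ 72) ⊕ 65 = 6a ⊕ 65 = 0f
byte 2: (db ⊕ 25) ⊕ 63 = fe ⊕ 63 = 9d
byte 3: (b9 ⊕ 92) ⊕ 72 = 2b ⊕ 72 = 59
byte 4: (ee ⊕ ce) ⊕ 65 = 20 ⊕ 65 = 45
byte 5: (4e ⊕ 91) ⊕ 74 = df ⊕ 74 = ab

be0f9d5945ab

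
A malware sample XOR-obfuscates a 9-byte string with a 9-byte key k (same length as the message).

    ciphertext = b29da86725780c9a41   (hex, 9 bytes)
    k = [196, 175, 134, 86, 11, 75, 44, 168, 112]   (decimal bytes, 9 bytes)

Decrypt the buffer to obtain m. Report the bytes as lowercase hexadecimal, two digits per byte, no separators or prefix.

XOR is its own inverse, so applying the key byte-wise gives the result directly.
b2 ⊕ c4 = 76
9d ⊕ af = 32
a8 ⊕ 86 = 2e
67 ⊕ 56 = 31
25 ⊕ 0b = 2e
78 ⊕ 4b = 33
0c ⊕ 2c = 20
9a ⊕ a8 = 32
41 ⊕ 70 = 31

76322e312e33203231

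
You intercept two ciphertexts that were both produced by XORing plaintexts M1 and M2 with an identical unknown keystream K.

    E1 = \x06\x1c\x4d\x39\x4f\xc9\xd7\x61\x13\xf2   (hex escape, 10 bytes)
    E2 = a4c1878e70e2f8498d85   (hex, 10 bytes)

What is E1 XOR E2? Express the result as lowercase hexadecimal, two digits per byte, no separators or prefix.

E1 ⊕ E2 = (M1 ⊕ K) ⊕ (M2 ⊕ K) = M1 ⊕ M2 — the shared key cancels under XOR.
byte 0: 06 ^ a4 = a2
byte 1: 1c ^ c1 = dd
byte 2: 4d ^ 87 = ca
byte 3: 39 ^ 8e = b7
byte 4: 4f ^ 70 = 3f
byte 5: c9 ^ e2 = 2b
byte 6: d7 ^ f8 = 2f
byte 7: 61 ^ 49 = 28
byte 8: 13 ^ 8d = 9e
byte 9: f2 ^ 85 = 77

a2ddcab73f2b2f289e77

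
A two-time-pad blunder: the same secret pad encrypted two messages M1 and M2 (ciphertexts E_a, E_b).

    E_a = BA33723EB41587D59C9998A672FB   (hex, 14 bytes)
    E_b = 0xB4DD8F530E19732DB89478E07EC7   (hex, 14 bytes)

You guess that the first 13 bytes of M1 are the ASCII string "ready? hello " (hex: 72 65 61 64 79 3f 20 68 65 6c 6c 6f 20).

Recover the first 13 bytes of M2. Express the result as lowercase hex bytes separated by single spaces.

7c 8b 9c 09 c3 33 d4 90 41 61 8c 29 2c

First, E_a ⊕ E_b = (M1 ⊕ K) ⊕ (M2 ⊕ K) = M1 ⊕ M2, so the key drops out. Then M2 = (M1 ⊕ M2) ⊕ M1 over the first 13 bytes.
byte 0: (ba ^ b4) ^ 72 = 0e ^ 72 = 7c
byte 1: (33 ^ dd) ^ 65 = ee ^ 65 = 8b
byte 2: (72 ^ 8f) ^ 61 = fd ^ 61 = 9c
byte 3: (3e ^ 53) ^ 64 = 6d ^ 64 = 09
byte 4: (b4 ^ 0e) ^ 79 = ba ^ 79 = c3
byte 5: (15 ^ 19) ^ 3f = 0c ^ 3f = 33
byte 6: (87 ^ 73) ^ 20 = f4 ^ 20 = d4
byte 7: (d5 ^ 2d) ^ 68 = f8 ^ 68 = 90
byte 8: (9c ^ b8) ^ 65 = 24 ^ 65 = 41
byte 9: (99 ^ 94) ^ 6c = 0d ^ 6c = 61
byte 10: (98 ^ 78) ^ 6c = e0 ^ 6c = 8c
byte 11: (a6 ^ e0) ^ 6f = 46 ^ 6f = 29
byte 12: (72 ^ 7e) ^ 20 = 0c ^ 20 = 2c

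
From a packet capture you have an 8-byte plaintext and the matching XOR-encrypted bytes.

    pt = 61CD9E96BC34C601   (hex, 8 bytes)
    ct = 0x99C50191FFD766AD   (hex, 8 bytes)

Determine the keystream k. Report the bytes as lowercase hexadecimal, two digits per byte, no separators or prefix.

Since ct = pt ⊕ k, XORing both sides with pt gives k = pt ⊕ ct.
01100001 XOR 10011001 = 11111000
11001101 XOR 11000101 = 00001000
10011110 XOR 00000001 = 10011111
10010110 XOR 10010001 = 00000111
10111100 XOR 11111111 = 01000011
00110100 XOR 11010111 = 11100011
11000110 XOR 01100110 = 10100000
00000001 XOR 10101101 = 10101100

f8089f0743e3a0ac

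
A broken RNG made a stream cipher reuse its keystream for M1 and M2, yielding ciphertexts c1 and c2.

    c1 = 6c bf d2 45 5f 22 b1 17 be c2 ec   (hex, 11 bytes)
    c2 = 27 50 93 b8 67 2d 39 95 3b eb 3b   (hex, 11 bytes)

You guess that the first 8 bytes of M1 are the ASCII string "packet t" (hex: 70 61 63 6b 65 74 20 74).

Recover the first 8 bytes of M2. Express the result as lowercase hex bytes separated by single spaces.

First, c1 ⊕ c2 = (M1 ⊕ K) ⊕ (M2 ⊕ K) = M1 ⊕ M2, so the key drops out. Then M2 = (M1 ⊕ M2) ⊕ M1 over the first 8 bytes.
byte 0: (6c xor 27) xor 70 = 4b xor 70 = 3b
byte 1: (bf xor 50) xor 61 = ef xor 61 = 8e
byte 2: (d2 xor 93) xor 63 = 41 xor 63 = 22
byte 3: (45 xor b8) xor 6b = fd xor 6b = 96
byte 4: (5f xor 67) xor 65 = 38 xor 65 = 5d
byte 5: (22 xor 2d) xor 74 = 0f xor 74 = 7b
byte 6: (b1 xor 39) xor 20 = 88 xor 20 = a8
byte 7: (17 xor 95) xor 74 = 82 xor 74 = f6

3b 8e 22 96 5d 7b a8 f6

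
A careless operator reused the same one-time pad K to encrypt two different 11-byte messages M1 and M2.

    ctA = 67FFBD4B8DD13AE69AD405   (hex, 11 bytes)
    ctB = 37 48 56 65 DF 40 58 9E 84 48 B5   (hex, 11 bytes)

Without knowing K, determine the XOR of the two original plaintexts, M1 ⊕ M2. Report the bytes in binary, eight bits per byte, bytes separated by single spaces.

01010000 10110111 11101011 00101110 01010010 10010001 01100010 01111000 00011110 10011100 10110000

ctA ⊕ ctB = (M1 ⊕ K) ⊕ (M2 ⊕ K) = M1 ⊕ M2 — the shared key cancels under XOR.
67 XOR 37 = 50
ff XOR 48 = b7
bd XOR 56 = eb
4b XOR 65 = 2e
8d XOR df = 52
d1 XOR 40 = 91
3a XOR 58 = 62
e6 XOR 9e = 78
9a XOR 84 = 1e
d4 XOR 48 = 9c
05 XOR b5 = b0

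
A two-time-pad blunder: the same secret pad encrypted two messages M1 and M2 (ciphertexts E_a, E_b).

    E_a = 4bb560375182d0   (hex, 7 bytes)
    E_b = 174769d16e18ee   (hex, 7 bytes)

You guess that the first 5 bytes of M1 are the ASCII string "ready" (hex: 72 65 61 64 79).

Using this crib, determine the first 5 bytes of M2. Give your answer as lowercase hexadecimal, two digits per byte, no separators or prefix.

2e97688246

First, E_a ⊕ E_b = (M1 ⊕ K) ⊕ (M2 ⊕ K) = M1 ⊕ M2, so the key drops out. Then M2 = (M1 ⊕ M2) ⊕ M1 over the first 5 bytes.
byte 0: (4b XOR 17) XOR 72 = 5c XOR 72 = 2e
byte 1: (b5 XOR 47) XOR 65 = f2 XOR 65 = 97
byte 2: (60 XOR 69) XOR 61 = 09 XOR 61 = 68
byte 3: (37 XOR d1) XOR 64 = e6 XOR 64 = 82
byte 4: (51 XOR 6e) XOR 79 = 3f XOR 79 = 46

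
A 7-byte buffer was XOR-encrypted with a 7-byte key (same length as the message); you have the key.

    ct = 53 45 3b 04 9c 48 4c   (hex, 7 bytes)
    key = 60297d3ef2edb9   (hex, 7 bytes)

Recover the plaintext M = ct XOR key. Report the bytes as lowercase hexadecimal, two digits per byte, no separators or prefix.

336c463a6ea5f5

 83 ^  96 =  51
 69 ^  41 = 108
 59 ^ 125 =  70
  4 ^  62 =  58
156 ^ 242 = 110
 72 ^ 237 = 165
 76 ^ 185 = 245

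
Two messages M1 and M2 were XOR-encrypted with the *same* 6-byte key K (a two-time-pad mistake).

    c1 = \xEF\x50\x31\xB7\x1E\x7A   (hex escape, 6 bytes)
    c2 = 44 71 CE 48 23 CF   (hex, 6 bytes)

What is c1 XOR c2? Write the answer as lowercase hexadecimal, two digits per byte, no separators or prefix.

ab21ffff3db5

c1 ⊕ c2 = (M1 ⊕ K) ⊕ (M2 ⊕ K) = M1 ⊕ M2 — the shared key cancels under XOR.
byte 0: 239 XOR  68 = 171
byte 1:  80 XOR 113 =  33
byte 2:  49 XOR 206 = 255
byte 3: 183 XOR  72 = 255
byte 4:  30 XOR  35 =  61
byte 5: 122 XOR 207 = 181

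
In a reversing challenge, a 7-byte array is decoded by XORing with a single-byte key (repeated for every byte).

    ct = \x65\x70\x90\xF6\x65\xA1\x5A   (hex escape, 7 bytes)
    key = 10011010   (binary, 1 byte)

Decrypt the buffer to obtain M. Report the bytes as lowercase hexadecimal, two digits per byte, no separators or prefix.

ffea0a6cff3bc0

The 1-byte key repeats, so the effective keystream is 9a 9a 9a 9a 9a 9a 9a.
byte 0: 65 XOR 9a = ff
byte 1: 70 XOR 9a = ea
byte 2: 90 XOR 9a = 0a
byte 3: f6 XOR 9a = 6c
byte 4: 65 XOR 9a = ff
byte 5: a1 XOR 9a = 3b
byte 6: 5a XOR 9a = c0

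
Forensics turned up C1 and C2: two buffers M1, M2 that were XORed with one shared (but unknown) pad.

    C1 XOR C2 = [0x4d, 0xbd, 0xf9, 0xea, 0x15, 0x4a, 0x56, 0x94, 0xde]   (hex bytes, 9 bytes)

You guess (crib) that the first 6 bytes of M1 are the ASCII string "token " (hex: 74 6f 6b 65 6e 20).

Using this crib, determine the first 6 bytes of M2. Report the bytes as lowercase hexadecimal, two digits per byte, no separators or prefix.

Since C1 ⊕ C2 = M1 ⊕ M2, XORing with the guessed M1 bytes yields the corresponding M2 bytes: M2 = (C1 ⊕ C2) ⊕ M1.
4d ⊕ 74 = 39
bd ⊕ 6f = d2
f9 ⊕ 6b = 92
ea ⊕ 65 = 8f
15 ⊕ 6e = 7b
4a ⊕ 20 = 6a

39d2928f7b6a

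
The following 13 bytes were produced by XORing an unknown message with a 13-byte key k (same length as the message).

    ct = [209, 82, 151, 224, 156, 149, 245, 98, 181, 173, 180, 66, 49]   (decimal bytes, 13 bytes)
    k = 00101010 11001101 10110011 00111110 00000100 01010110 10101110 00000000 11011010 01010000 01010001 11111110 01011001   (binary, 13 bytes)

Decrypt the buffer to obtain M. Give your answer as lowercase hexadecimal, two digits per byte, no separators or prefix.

209 XOR  42 = 251
 82 XOR 205 = 159
151 XOR 179 =  36
224 XOR  62 = 222
156 XOR   4 = 152
149 XOR  86 = 195
245 XOR 174 =  91
 98 XOR   0 =  98
181 XOR 218 = 111
173 XOR  80 = 253
180 XOR  81 = 229
 66 XOR 254 = 188
 49 XOR  89 = 104

fb9f24de98c35b626ffde5bc68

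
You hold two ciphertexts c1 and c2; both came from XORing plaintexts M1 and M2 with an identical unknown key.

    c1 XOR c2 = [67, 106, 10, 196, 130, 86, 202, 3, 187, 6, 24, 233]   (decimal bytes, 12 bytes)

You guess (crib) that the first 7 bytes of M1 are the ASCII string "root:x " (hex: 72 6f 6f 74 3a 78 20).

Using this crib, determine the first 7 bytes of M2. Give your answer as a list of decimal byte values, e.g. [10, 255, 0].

Since c1 ⊕ c2 = M1 ⊕ M2, XORing with the guessed M1 bytes yields the corresponding M2 bytes: M2 = (c1 ⊕ c2) ⊕ M1.
43 xor 72 = 31
6a xor 6f = 05
0a xor 6f = 65
c4 xor 74 = b0
82 xor 3a = b8
56 xor 78 = 2e
ca xor 20 = ea

[49, 5, 101, 176, 184, 46, 234]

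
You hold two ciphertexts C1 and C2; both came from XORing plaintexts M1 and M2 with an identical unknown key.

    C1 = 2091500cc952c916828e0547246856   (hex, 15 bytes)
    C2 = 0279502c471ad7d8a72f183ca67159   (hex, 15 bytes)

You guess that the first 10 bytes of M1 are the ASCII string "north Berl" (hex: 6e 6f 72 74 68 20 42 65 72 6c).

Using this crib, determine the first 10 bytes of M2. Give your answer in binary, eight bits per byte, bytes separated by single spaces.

01001100 10000111 01110010 01010100 11100110 01101000 01011100 10101011 01010111 11001101

First, C1 ⊕ C2 = (M1 ⊕ K) ⊕ (M2 ⊕ K) = M1 ⊕ M2, so the key drops out. Then M2 = (M1 ⊕ M2) ⊕ M1 over the first 10 bytes.
byte 0: (20 ^ 02) ^ 6e = 22 ^ 6e = 4c
byte 1: (91 ^ 79) ^ 6f = e8 ^ 6f = 87
byte 2: (50 ^ 50) ^ 72 = 00 ^ 72 = 72
byte 3: (0c ^ 2c) ^ 74 = 20 ^ 74 = 54
byte 4: (c9 ^ 47) ^ 68 = 8e ^ 68 = e6
byte 5: (52 ^ 1a) ^ 20 = 48 ^ 20 = 68
byte 6: (c9 ^ d7) ^ 42 = 1e ^ 42 = 5c
byte 7: (16 ^ d8) ^ 65 = ce ^ 65 = ab
byte 8: (82 ^ a7) ^ 72 = 25 ^ 72 = 57
byte 9: (8e ^ 2f) ^ 6c = a1 ^ 6c = cd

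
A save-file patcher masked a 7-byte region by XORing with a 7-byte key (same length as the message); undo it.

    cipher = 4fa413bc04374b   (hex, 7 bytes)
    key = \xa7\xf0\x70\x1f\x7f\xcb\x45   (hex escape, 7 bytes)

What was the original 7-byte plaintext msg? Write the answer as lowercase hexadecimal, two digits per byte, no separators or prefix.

byte 0: 01001111 ^ 10100111 = 11101000
byte 1: 10100100 ^ 11110000 = 01010100
byte 2: 00010011 ^ 01110000 = 01100011
byte 3: 10111100 ^ 00011111 = 10100011
byte 4: 00000100 ^ 01111111 = 01111011
byte 5: 00110111 ^ 11001011 = 11111100
byte 6: 01001011 ^ 01000101 = 00001110

e85463a37bfc0e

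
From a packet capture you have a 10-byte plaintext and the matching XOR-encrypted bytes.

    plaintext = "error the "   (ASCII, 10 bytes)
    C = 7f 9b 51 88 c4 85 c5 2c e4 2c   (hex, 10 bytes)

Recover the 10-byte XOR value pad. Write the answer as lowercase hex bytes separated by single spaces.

Since C = plaintext ⊕ pad, XORing both sides with plaintext gives pad = plaintext ⊕ C.
01100101 ⊕ 01111111 = 00011010
01110010 ⊕ 10011011 = 11101001
01110010 ⊕ 01010001 = 00100011
01101111 ⊕ 10001000 = 11100111
01110010 ⊕ 11000100 = 10110110
00100000 ⊕ 10000101 = 10100101
01110100 ⊕ 11000101 = 10110001
01101000 ⊕ 00101100 = 01000100
01100101 ⊕ 11100100 = 10000001
00100000 ⊕ 00101100 = 00001100

1a e9 23 e7 b6 a5 b1 44 81 0c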